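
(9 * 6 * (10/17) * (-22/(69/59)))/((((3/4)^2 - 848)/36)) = 134576640/5301569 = 25.38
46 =46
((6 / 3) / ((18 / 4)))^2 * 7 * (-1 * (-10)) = 13.83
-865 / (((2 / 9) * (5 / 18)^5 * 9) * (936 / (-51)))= 115775406 / 8125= 14249.28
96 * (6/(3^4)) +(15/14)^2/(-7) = 85783/12348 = 6.95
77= 77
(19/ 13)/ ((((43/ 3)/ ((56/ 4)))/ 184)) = 146832/ 559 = 262.67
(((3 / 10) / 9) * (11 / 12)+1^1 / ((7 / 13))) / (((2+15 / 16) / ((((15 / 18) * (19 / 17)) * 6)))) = 180766 / 50337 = 3.59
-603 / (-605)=1.00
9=9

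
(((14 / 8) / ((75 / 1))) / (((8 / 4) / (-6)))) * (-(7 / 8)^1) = 49 / 800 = 0.06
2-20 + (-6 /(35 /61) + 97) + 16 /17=41343 /595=69.48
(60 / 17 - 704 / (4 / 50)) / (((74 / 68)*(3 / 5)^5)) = -934625000 / 8991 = -103951.17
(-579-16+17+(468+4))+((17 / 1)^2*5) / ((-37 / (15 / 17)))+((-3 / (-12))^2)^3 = -21286875 / 151552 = -140.46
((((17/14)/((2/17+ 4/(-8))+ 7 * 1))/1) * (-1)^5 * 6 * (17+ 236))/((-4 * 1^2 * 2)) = 34.82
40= 40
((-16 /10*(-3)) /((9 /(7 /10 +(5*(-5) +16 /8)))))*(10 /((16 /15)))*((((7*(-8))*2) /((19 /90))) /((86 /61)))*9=308516040 /817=377620.61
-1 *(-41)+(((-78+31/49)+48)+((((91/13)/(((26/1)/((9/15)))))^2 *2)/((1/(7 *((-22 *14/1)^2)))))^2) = 1050539092331471994/874680625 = 1201054490.41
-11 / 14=-0.79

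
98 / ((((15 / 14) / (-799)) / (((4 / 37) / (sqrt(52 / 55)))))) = -2192456 * sqrt(715) / 7215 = -8125.45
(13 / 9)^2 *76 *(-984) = -4212832 / 27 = -156030.81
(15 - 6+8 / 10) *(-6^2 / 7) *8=-2016 / 5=-403.20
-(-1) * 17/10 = 17/10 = 1.70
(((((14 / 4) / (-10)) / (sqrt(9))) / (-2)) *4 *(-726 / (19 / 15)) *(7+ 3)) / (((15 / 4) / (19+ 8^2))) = -562408 / 19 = -29600.42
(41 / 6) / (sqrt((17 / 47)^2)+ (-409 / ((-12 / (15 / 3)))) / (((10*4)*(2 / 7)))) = 61664 / 137825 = 0.45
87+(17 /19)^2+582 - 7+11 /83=19863464 /29963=662.93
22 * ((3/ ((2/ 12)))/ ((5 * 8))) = 99/ 10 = 9.90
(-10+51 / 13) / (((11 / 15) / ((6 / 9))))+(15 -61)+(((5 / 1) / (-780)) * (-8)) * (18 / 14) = -51510 / 1001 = -51.46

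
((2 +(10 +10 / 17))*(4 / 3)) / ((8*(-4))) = -107 / 204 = -0.52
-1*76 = -76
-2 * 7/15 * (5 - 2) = -14/5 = -2.80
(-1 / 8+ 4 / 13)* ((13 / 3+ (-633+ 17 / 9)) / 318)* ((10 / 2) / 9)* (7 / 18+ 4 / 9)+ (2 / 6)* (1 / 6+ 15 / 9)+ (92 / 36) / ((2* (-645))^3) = 70988908042711 / 159739421868000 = 0.44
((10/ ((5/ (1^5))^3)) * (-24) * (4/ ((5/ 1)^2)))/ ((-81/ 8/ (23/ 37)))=11776/ 624375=0.02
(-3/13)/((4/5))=-15/52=-0.29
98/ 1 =98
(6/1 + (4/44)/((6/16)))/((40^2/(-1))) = -103/26400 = -0.00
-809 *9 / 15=-2427 / 5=-485.40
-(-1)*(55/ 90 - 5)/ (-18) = 79/ 324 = 0.24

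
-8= -8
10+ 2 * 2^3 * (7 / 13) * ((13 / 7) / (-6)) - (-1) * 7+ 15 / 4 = 217 / 12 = 18.08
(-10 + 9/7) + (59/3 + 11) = 461/21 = 21.95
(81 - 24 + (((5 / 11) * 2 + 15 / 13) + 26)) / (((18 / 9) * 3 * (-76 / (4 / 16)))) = -3041 / 65208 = -0.05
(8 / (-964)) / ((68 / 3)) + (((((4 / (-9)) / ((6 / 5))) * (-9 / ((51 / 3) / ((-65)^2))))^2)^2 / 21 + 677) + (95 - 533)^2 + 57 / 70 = 3839702953798106771513 / 171193411305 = 22429034648.75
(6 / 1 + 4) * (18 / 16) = 45 / 4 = 11.25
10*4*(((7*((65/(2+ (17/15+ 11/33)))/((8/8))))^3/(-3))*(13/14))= -27993164.06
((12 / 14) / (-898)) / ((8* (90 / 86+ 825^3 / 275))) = -43 / 735886682160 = -0.00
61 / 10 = 6.10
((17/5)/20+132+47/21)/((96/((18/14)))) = 282257/156800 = 1.80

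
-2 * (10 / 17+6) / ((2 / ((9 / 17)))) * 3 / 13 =-3024 / 3757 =-0.80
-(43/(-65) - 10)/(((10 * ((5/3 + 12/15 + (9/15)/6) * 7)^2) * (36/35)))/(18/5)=25/28028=0.00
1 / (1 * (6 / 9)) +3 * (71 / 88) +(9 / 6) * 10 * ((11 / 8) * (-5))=-99.20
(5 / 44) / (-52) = -5 / 2288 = -0.00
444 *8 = 3552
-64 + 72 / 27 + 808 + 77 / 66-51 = 4181 / 6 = 696.83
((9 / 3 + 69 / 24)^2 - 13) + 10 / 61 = 84637 / 3904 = 21.68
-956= -956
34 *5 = 170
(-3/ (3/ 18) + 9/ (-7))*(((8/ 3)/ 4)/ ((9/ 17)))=-170/ 7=-24.29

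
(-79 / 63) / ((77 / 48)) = -1264 / 1617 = -0.78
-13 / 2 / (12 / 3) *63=-819 / 8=-102.38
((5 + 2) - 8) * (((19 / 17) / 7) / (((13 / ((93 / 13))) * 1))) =-1767 / 20111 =-0.09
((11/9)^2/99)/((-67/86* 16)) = -473/390744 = -0.00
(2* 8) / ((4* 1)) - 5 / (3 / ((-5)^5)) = 5212.33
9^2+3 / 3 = 82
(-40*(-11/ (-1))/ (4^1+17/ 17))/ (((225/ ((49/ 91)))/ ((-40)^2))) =-39424/ 117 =-336.96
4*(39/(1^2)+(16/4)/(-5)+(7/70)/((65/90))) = 9968/65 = 153.35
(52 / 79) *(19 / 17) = 988 / 1343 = 0.74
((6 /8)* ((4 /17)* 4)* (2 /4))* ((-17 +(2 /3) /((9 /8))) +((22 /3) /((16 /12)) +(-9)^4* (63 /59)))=22285771 /9027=2468.79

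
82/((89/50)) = 4100/89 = 46.07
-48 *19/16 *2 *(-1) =114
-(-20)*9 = 180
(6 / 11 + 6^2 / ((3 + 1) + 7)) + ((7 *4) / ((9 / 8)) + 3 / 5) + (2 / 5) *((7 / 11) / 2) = 2914 / 99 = 29.43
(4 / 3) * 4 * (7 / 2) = 56 / 3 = 18.67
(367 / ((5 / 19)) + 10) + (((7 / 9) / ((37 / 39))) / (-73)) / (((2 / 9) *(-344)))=13050757989 / 9291440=1404.60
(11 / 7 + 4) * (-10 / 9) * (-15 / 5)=18.57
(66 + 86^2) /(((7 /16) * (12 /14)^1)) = 59696 /3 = 19898.67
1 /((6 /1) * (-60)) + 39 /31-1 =2849 /11160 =0.26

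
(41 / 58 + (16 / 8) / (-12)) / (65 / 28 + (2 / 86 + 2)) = 56588 / 455097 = 0.12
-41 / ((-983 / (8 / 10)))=164 / 4915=0.03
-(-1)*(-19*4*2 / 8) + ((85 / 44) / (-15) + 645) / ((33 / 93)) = 2611225 / 1452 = 1798.36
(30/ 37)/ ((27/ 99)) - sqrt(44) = 110/ 37 - 2*sqrt(11) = -3.66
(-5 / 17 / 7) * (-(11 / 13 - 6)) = -335 / 1547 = -0.22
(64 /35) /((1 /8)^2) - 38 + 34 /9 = 26084 /315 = 82.81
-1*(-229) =229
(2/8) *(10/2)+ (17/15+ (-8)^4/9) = 82349/180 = 457.49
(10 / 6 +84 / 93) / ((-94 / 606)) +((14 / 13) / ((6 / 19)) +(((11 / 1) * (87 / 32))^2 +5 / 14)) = 359075397449 / 407307264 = 881.58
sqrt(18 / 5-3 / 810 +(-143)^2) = sqrt(165666030) / 90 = 143.01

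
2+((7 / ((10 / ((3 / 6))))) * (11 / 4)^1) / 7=171 / 80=2.14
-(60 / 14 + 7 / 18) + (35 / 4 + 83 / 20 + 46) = 17081 / 315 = 54.23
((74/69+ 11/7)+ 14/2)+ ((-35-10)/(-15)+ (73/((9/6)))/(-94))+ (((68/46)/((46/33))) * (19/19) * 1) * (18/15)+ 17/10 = 15766811/1044246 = 15.10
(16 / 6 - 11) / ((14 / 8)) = -100 / 21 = -4.76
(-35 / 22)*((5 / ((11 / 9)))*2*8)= -12600 / 121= -104.13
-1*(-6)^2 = -36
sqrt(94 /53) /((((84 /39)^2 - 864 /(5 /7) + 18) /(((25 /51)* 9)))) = -63375* sqrt(4982) /903686782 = -0.00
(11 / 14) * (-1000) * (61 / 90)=-33550 / 63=-532.54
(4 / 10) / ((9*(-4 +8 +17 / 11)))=22 / 2745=0.01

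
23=23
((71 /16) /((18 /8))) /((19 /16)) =284 /171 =1.66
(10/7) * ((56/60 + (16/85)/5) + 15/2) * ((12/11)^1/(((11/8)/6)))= 4147392/71995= 57.61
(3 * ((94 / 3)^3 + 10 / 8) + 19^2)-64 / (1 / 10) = 3312427 / 36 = 92011.86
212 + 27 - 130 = 109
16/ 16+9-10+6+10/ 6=23/ 3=7.67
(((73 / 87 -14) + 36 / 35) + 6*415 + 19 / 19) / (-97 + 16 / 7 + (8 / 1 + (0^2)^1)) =-7548152 / 264045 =-28.59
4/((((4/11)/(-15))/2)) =-330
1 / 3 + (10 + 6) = 49 / 3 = 16.33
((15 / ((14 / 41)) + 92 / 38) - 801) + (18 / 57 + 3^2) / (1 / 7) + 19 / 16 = -1464601 / 2128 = -688.25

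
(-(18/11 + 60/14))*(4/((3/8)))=-4864/77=-63.17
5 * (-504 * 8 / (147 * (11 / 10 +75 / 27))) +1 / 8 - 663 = -13646429 / 19544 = -698.24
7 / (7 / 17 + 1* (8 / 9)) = 1071 / 199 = 5.38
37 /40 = 0.92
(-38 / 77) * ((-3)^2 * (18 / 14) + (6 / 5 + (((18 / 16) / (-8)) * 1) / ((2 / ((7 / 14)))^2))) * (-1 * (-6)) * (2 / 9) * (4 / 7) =-263359 / 54880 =-4.80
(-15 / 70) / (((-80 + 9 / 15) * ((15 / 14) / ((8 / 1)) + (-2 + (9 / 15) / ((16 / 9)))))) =-75 / 42479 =-0.00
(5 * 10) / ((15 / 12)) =40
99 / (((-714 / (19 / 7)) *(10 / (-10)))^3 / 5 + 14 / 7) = 0.00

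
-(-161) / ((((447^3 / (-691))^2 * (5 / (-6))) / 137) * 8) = -10531798417 / 53180679210880860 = -0.00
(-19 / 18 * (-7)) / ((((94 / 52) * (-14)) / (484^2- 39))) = -57851599 / 846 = -68382.50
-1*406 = -406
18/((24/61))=183/4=45.75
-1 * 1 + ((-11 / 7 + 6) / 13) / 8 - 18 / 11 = -20771 / 8008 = -2.59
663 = 663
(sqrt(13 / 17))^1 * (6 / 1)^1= 6 * sqrt(221) / 17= 5.25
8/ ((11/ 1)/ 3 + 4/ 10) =120/ 61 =1.97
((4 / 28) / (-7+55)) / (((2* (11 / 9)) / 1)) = 3 / 2464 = 0.00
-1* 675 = -675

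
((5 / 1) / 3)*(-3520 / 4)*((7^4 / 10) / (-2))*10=5282200 / 3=1760733.33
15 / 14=1.07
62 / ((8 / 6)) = 93 / 2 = 46.50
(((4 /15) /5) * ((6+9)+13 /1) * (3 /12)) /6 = 14 /225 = 0.06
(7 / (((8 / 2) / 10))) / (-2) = -35 / 4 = -8.75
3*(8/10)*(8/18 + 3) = 124/15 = 8.27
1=1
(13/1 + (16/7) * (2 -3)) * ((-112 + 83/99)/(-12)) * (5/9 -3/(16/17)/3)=-20084125/399168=-50.31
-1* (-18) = 18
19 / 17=1.12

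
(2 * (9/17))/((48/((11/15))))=11/680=0.02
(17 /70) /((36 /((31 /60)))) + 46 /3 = 2318927 /151200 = 15.34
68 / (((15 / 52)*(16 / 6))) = 442 / 5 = 88.40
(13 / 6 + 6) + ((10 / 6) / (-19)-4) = 155 / 38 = 4.08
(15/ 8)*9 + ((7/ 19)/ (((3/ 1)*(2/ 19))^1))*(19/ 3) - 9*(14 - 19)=4987/ 72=69.26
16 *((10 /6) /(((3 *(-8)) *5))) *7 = -14 /9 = -1.56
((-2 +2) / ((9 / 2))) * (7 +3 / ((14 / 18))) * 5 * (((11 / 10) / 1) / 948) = 0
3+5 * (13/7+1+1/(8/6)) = 589/28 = 21.04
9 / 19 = 0.47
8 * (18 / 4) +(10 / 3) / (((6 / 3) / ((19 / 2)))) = 311 / 6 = 51.83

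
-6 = -6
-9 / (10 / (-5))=9 / 2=4.50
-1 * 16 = -16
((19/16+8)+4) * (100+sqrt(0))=5275/4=1318.75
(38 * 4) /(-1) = -152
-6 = -6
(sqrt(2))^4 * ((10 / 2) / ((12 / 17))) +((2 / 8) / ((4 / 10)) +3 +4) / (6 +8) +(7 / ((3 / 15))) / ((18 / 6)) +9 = 5549 / 112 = 49.54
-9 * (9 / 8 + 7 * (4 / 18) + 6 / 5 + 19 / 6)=-2537 / 40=-63.42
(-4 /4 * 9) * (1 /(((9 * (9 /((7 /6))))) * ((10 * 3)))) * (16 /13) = -28 /5265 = -0.01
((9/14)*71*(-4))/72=-71/28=-2.54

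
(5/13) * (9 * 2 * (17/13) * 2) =3060/169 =18.11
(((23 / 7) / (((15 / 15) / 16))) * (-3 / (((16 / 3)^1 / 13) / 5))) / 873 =-2.20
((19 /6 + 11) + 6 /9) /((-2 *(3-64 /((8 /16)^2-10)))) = -1157 /1492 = -0.78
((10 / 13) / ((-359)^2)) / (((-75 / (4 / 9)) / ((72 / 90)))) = -32 / 1130930775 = -0.00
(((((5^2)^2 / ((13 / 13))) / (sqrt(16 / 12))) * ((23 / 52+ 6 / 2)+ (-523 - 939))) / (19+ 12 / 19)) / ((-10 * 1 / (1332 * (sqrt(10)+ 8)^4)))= 35510477310000 * sqrt(30) / 4849+ 120507683979375 * sqrt(3) / 4849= 83156181864.17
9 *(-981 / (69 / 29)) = -85347 / 23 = -3710.74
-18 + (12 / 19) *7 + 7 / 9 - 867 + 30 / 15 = -150104 / 171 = -877.80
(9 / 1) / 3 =3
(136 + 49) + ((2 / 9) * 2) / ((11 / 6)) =6113 / 33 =185.24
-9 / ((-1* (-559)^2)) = 0.00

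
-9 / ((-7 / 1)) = 9 / 7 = 1.29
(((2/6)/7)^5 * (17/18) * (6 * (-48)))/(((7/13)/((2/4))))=-1768/28588707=-0.00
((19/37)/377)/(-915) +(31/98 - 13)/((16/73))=-1158132284357/20012909280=-57.87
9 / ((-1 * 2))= -9 / 2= -4.50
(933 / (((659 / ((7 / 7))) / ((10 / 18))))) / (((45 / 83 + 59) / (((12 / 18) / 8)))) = 0.00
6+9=15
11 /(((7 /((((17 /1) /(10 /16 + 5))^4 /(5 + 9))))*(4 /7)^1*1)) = 470390272 /28704375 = 16.39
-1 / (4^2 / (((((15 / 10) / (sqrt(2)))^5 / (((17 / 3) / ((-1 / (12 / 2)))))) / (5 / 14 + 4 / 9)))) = 15309 * sqrt(2) / 7032832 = 0.00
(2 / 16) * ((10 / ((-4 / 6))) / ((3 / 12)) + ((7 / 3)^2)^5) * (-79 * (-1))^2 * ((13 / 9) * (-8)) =-22630615026097 / 531441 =-42583494.74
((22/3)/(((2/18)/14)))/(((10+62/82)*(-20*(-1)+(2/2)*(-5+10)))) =1804/525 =3.44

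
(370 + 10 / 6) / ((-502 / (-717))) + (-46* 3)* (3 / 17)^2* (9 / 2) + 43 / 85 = 512.01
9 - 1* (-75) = 84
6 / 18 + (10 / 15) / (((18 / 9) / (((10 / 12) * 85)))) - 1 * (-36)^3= 840239 / 18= 46679.94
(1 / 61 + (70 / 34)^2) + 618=10969736 / 17629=622.26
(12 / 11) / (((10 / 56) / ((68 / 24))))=952 / 55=17.31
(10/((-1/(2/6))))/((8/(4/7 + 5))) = -65/28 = -2.32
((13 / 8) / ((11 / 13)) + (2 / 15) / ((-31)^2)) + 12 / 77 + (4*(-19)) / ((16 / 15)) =-614236333 / 8879640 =-69.17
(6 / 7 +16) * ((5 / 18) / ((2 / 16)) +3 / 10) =13393 / 315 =42.52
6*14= 84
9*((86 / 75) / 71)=258 / 1775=0.15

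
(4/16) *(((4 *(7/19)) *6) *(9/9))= 2.21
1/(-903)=-1/903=-0.00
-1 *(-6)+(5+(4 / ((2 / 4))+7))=26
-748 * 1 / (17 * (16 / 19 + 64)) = -19 / 28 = -0.68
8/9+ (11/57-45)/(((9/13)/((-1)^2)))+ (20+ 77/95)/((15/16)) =-41.63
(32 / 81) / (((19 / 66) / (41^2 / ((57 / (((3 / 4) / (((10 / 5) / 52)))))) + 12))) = 7852768 / 9747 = 805.66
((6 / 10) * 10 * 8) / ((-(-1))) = 48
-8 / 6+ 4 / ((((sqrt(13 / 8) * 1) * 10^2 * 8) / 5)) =-4 / 3+ sqrt(26) / 260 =-1.31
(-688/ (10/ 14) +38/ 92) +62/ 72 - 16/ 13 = -51837089/ 53820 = -963.16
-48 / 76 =-12 / 19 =-0.63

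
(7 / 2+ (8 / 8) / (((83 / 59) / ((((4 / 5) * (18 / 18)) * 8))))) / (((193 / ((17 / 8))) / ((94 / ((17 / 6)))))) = 942021 / 320380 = 2.94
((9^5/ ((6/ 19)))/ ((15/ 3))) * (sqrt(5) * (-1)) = -373977 * sqrt(5)/ 10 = -83623.80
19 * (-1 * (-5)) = 95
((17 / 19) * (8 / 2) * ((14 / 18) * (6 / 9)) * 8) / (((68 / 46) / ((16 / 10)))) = 41216 / 2565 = 16.07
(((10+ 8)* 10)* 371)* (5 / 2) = 166950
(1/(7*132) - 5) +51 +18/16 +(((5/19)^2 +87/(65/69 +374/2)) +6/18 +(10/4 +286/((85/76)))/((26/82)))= 171750103331713/199160501540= 862.37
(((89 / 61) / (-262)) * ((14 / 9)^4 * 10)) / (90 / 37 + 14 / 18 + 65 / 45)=-63251944 / 902943045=-0.07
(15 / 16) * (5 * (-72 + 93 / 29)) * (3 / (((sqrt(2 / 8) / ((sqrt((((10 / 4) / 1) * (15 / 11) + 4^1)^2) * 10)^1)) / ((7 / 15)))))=-170722125 / 2552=-66897.38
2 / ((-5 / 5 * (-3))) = 2 / 3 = 0.67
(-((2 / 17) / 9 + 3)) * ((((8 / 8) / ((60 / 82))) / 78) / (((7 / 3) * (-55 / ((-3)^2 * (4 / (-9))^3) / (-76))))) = 22983616 / 930404475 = 0.02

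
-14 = -14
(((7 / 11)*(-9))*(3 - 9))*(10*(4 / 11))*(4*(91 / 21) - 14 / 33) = 2812320 / 1331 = 2112.94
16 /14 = 8 /7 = 1.14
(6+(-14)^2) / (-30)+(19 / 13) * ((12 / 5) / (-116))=-38248 / 5655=-6.76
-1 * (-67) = 67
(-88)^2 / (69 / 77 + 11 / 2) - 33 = 1160071 / 985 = 1177.74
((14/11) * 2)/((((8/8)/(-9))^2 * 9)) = 252/11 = 22.91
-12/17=-0.71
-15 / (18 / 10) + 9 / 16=-7.77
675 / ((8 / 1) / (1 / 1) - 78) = -135 / 14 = -9.64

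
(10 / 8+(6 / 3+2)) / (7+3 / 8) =0.71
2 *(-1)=-2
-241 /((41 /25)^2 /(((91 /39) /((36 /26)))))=-151.00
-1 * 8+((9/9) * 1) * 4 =-4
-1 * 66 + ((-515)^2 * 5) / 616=1285469 / 616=2086.80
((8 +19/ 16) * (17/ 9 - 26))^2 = 113060689/ 2304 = 49071.48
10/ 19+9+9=352/ 19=18.53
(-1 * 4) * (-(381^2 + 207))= 581472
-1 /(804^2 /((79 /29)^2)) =-6241 /543635856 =-0.00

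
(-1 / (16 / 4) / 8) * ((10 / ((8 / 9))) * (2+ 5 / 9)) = -115 / 128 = -0.90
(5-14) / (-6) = 3 / 2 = 1.50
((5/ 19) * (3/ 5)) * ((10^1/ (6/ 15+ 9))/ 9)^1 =50/ 2679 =0.02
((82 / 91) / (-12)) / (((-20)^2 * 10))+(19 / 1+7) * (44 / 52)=48047959 / 2184000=22.00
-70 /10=-7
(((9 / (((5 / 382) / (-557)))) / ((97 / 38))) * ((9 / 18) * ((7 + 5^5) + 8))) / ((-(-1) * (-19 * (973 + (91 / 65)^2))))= 15032483100 / 1182139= 12716.34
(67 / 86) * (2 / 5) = 0.31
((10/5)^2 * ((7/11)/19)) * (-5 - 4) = -252/209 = -1.21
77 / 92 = 0.84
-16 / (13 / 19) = -304 / 13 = -23.38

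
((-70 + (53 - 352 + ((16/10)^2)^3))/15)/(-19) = 5503481/4453125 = 1.24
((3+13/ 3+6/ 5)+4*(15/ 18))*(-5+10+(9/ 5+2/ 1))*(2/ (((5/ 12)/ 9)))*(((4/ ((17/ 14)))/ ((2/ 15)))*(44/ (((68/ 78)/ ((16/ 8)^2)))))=162566756352/ 7225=22500589.11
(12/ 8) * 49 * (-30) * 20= -44100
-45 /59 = -0.76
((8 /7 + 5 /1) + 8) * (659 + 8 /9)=9332.71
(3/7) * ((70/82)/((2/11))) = 165/82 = 2.01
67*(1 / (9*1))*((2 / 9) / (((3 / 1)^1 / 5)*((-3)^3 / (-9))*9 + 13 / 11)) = 0.10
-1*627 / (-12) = 209 / 4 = 52.25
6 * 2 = 12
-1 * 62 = -62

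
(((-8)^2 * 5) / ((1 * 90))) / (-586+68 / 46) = -184 / 30249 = -0.01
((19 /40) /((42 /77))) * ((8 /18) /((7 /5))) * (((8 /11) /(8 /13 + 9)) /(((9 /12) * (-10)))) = -988 /354375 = -0.00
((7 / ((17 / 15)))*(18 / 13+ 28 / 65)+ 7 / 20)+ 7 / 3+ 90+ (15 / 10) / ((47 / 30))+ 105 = 130784867 / 623220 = 209.85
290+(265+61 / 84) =46681 / 84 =555.73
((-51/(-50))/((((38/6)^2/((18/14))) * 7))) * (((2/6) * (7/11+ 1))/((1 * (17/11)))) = 729/442225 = 0.00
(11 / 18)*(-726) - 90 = -1601 / 3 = -533.67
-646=-646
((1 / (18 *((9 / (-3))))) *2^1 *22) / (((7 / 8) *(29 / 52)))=-9152 / 5481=-1.67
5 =5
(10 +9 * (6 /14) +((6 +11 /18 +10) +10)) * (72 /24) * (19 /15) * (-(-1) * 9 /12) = 96881 /840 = 115.33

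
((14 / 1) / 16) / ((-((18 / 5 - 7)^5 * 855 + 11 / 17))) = 74375 / 33020139392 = 0.00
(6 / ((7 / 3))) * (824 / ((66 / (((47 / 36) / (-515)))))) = -94 / 1155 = -0.08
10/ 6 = 5/ 3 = 1.67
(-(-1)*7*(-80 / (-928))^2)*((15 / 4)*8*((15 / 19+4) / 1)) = 238875 / 31958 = 7.47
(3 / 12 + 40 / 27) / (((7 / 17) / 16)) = 12716 / 189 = 67.28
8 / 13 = 0.62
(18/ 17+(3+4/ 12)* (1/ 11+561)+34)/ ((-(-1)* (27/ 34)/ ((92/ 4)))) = 49169768/ 891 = 55184.92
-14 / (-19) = 0.74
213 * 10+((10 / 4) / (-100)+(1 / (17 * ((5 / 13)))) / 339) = 491001941 / 230520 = 2129.98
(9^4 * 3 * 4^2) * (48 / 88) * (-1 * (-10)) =18895680 / 11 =1717789.09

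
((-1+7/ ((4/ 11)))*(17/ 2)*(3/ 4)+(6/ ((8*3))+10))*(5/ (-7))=-20255/ 224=-90.42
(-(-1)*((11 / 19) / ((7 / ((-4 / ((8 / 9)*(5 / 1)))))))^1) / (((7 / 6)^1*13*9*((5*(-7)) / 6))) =198 / 2118025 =0.00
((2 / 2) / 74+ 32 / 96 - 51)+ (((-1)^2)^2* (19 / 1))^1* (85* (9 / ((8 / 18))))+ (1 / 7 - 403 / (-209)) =21211882745 / 649572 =32655.17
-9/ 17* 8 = -72/ 17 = -4.24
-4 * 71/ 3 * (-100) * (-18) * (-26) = 4430400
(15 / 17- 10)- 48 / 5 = -1591 / 85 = -18.72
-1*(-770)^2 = -592900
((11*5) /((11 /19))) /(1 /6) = 570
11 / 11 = 1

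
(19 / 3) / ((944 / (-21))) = -133 / 944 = -0.14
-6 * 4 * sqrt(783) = -72 * sqrt(87) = -671.57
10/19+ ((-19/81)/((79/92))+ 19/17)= 2833265/2066877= 1.37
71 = 71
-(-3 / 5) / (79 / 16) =0.12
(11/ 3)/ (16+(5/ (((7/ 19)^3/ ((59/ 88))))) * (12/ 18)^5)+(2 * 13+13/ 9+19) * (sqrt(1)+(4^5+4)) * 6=6527260702655/ 22763044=286748.15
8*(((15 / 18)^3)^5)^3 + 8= 8.00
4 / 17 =0.24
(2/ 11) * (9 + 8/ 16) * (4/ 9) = 76/ 99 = 0.77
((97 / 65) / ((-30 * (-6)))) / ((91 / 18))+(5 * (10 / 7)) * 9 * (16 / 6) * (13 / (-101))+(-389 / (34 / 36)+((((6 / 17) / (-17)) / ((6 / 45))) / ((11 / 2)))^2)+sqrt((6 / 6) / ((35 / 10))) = -3742775711073889 / 8625000691450+sqrt(14) / 7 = -433.41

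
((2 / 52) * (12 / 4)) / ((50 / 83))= 0.19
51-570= -519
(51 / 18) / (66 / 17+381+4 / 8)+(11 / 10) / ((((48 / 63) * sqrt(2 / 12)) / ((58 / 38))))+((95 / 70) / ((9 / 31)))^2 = 6699 * sqrt(6) / 3040+4547235251 / 208023228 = 27.26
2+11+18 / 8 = 61 / 4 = 15.25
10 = 10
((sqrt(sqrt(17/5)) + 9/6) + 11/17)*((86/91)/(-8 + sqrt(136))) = 0.90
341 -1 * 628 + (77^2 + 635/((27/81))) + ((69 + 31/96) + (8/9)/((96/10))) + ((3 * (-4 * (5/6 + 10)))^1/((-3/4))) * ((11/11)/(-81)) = 59208607/7776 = 7614.28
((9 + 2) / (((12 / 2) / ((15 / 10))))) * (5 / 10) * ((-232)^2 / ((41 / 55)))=4070440 / 41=99279.02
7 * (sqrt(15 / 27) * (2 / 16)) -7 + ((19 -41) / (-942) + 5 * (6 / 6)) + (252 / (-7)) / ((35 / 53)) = -931253 / 16485 + 7 * sqrt(5) / 24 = -55.84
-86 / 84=-43 / 42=-1.02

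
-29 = -29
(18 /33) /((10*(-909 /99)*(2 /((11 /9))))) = -11 /3030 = -0.00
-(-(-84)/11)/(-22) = 42/121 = 0.35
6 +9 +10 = 25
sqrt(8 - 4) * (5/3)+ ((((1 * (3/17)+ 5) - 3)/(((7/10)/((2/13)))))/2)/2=16025/4641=3.45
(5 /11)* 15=75 /11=6.82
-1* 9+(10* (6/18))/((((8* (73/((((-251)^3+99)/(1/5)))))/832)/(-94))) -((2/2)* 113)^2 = 7729465899218/219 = 35294364836.61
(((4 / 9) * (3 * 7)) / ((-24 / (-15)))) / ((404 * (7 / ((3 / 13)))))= 5 / 10504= 0.00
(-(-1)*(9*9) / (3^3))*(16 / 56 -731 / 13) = -167.84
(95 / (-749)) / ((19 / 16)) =-80 / 749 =-0.11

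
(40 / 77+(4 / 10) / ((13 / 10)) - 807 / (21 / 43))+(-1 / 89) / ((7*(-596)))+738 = -48509533517 / 53097044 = -913.60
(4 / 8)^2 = 1 / 4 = 0.25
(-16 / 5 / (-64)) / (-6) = -1 / 120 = -0.01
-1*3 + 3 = 0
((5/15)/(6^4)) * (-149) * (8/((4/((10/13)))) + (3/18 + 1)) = -0.10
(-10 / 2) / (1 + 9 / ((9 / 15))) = -5 / 16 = -0.31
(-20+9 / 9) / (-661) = 19 / 661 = 0.03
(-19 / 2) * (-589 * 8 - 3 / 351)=10474795 / 234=44764.08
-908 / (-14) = 454 / 7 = 64.86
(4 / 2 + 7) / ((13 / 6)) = 54 / 13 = 4.15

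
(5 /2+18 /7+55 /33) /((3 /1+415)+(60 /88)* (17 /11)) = 34243 /2129631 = 0.02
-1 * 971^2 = -942841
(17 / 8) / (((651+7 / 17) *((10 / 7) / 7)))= 289 / 18080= 0.02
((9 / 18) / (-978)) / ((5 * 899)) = -0.00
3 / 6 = 1 / 2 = 0.50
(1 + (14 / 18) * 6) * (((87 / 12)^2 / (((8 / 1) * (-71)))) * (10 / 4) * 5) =-357425 / 54528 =-6.55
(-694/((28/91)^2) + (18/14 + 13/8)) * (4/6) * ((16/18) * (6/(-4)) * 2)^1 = 13026.60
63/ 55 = 1.15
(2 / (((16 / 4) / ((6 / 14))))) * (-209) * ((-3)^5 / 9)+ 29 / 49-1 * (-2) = 118757 / 98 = 1211.81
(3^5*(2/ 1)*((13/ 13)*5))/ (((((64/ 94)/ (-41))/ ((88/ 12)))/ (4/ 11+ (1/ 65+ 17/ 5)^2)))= -10907047386/ 845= -12907748.39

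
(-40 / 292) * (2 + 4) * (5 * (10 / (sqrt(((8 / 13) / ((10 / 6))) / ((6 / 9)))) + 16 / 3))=-77.14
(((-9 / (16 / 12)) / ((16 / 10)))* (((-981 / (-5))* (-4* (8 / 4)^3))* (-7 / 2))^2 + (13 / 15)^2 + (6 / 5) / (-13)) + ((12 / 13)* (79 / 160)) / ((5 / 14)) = -2037125762.87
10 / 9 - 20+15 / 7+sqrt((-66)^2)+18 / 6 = 3292 / 63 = 52.25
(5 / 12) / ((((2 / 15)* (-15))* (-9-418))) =5 / 10248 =0.00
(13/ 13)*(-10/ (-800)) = 1/ 80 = 0.01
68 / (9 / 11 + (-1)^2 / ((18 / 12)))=2244 / 49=45.80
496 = 496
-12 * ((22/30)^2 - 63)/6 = 28108/225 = 124.92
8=8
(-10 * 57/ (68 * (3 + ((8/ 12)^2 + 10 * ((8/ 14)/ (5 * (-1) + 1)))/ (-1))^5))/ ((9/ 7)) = -219990100365/ 33872521292534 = -0.01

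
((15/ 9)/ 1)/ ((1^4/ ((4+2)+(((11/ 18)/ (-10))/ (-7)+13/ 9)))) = 9391/ 756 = 12.42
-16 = -16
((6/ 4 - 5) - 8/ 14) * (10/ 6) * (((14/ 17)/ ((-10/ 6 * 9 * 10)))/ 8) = 19/ 4080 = 0.00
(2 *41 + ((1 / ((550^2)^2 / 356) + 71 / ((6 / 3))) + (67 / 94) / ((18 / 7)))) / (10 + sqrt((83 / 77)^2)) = 3988966186264577 / 375195382031250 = 10.63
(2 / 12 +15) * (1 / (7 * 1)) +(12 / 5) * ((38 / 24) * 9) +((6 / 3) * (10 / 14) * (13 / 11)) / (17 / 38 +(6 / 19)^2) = 7199713 / 182490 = 39.45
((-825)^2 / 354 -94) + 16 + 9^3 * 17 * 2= 3142419 / 118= 26630.67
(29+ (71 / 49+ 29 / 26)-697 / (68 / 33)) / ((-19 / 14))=781435 / 3458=225.98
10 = 10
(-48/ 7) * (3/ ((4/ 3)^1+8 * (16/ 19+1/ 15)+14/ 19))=-2.20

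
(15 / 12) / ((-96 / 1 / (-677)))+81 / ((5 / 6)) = 203549 / 1920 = 106.02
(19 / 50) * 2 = 19 / 25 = 0.76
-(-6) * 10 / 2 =30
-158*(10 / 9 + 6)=-10112 / 9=-1123.56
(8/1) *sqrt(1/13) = 8 *sqrt(13)/13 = 2.22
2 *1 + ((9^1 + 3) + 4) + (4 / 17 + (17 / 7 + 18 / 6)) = 2816 / 119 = 23.66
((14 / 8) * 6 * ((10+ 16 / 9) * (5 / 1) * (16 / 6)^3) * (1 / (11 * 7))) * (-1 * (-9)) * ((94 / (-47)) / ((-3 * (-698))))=-135680 / 103653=-1.31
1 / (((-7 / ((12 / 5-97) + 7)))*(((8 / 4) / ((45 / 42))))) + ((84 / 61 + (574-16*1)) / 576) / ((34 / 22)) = 35768125 / 4878048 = 7.33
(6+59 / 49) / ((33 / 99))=21.61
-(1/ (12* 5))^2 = -1/ 3600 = -0.00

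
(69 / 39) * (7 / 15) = 161 / 195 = 0.83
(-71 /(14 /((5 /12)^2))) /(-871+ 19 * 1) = 25 /24192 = 0.00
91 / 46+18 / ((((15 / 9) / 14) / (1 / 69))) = 959 / 230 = 4.17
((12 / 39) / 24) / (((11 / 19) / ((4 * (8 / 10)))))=152 / 2145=0.07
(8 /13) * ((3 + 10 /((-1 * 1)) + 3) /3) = -0.82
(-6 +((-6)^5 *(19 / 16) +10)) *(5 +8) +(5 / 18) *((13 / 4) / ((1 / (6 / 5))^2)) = -1199887 / 10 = -119988.70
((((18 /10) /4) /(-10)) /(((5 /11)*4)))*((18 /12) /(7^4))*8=-297 /2401000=-0.00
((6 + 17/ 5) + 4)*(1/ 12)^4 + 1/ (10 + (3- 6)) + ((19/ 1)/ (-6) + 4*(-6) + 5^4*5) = 2248387669/ 725760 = 3097.98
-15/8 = -1.88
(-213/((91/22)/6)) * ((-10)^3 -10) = 28397160/91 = 312056.70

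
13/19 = 0.68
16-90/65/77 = 15998/1001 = 15.98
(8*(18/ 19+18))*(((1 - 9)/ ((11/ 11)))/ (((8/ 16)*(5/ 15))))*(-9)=1244160/ 19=65482.11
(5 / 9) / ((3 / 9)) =5 / 3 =1.67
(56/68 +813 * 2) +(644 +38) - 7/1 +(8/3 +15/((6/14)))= 119314/51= 2339.49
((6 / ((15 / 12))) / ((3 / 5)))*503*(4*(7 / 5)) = 112672 / 5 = 22534.40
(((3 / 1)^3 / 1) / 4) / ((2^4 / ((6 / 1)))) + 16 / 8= 145 / 32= 4.53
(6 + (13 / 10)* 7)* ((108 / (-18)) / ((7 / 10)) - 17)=-27029 / 70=-386.13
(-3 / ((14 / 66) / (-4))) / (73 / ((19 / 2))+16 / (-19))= 3762 / 455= 8.27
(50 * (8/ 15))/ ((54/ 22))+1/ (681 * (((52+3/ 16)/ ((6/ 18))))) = 166799744/ 15353145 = 10.86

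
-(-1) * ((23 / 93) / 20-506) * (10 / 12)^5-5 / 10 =-589656961 / 2892672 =-203.85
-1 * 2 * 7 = -14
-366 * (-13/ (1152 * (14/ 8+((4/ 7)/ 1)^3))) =271999/ 127536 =2.13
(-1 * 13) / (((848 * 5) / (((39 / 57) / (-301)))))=169 / 24248560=0.00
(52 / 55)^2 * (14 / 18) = 18928 / 27225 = 0.70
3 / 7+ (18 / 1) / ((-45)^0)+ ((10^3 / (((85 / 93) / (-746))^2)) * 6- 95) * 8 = 64690843020761 / 2023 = 31977678210.95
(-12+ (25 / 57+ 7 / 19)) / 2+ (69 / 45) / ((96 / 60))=-705 / 152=-4.64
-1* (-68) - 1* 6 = 62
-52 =-52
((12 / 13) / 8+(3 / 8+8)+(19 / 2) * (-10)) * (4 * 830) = -3733755 / 13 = -287211.92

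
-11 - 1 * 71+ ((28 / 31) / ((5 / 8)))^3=-294118326 / 3723875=-78.98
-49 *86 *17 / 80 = -35819 / 40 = -895.48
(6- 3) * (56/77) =24/11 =2.18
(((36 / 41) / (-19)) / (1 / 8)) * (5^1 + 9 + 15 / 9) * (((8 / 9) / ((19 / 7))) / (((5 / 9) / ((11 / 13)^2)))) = -30573312 / 12506845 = -2.44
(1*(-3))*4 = -12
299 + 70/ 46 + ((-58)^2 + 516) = 96152/ 23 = 4180.52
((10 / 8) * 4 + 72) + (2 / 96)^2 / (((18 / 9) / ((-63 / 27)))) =1064441 / 13824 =77.00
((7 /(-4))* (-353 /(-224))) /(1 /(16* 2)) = -353 /4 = -88.25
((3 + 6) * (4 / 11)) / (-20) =-0.16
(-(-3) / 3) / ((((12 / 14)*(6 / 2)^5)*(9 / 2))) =7 / 6561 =0.00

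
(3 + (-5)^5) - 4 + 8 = -3118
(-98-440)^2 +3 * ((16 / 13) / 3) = 3762788 / 13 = 289445.23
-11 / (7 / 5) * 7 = -55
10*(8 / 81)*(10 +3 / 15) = 272 / 27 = 10.07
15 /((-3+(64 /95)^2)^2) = 1221759375 /528034441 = 2.31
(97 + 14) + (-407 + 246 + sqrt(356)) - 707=-757 + 2 * sqrt(89)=-738.13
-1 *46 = -46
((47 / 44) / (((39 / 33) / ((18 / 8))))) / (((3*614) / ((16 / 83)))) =141 / 662506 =0.00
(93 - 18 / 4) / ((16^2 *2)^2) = 177 / 524288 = 0.00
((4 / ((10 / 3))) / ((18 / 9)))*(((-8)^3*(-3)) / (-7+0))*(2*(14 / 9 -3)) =13312 / 35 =380.34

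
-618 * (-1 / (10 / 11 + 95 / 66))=263.15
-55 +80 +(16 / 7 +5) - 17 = 107 / 7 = 15.29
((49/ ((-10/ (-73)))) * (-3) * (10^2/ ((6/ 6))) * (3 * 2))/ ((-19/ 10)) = 338873.68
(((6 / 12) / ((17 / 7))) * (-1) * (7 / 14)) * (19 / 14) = -19 / 136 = -0.14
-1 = -1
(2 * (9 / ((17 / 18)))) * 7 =2268 / 17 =133.41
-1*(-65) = 65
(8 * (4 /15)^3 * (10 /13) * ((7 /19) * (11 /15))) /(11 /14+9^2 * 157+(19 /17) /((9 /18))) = 1705984 /688278313125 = 0.00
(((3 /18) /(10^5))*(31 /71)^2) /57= 0.00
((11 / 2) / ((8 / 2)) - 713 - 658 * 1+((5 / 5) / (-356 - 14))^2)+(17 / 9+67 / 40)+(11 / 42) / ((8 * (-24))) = -377020126939 / 275990400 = -1366.06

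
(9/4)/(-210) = -3/280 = -0.01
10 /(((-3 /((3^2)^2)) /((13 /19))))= -3510 /19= -184.74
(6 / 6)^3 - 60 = -59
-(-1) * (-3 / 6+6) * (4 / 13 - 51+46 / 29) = -203643 / 754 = -270.08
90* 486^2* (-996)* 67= -1418564832480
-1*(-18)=18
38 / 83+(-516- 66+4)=-47936 / 83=-577.54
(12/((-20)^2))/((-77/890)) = -267/770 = -0.35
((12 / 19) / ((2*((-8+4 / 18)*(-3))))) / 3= 3 / 665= 0.00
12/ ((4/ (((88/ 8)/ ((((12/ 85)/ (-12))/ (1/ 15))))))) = -187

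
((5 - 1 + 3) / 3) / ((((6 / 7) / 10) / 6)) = 490 / 3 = 163.33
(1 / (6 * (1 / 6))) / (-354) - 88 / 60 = -867 / 590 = -1.47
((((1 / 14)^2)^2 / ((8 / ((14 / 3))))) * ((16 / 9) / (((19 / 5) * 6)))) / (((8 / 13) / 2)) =65 / 16892064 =0.00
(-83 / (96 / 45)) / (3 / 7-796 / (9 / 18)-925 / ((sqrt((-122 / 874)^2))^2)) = 10809505 / 13631785984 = 0.00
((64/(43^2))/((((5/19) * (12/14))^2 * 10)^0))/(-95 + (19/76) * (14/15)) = -1920/5256707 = -0.00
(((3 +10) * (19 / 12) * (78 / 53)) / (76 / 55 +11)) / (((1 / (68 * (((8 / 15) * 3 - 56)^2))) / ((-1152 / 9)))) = -11372597936128 / 180465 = -63018302.36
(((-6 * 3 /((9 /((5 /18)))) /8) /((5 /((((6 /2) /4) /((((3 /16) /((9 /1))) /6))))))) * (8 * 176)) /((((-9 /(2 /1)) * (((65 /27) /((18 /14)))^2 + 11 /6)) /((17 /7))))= 426.95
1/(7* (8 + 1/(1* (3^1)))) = 3/175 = 0.02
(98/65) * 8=784/65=12.06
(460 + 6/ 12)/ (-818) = -921/ 1636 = -0.56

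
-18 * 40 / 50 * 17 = -1224 / 5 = -244.80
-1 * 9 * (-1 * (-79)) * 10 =-7110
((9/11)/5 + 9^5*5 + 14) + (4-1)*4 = 16239914/55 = 295271.16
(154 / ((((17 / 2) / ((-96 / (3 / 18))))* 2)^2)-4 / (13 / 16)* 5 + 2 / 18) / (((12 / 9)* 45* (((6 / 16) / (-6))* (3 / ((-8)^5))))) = 156686389215232 / 304317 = 514878857.29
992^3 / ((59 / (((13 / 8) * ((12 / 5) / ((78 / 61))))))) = 14886920192 / 295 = 50464136.24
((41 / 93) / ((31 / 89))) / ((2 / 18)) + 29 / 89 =1002152 / 85529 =11.72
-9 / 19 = -0.47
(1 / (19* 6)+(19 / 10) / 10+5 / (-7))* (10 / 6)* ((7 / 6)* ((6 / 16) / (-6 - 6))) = 20569 / 656640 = 0.03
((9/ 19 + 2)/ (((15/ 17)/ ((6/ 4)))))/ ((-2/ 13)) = -10387/ 380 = -27.33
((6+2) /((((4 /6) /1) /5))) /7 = 60 /7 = 8.57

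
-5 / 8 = -0.62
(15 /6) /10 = 1 /4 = 0.25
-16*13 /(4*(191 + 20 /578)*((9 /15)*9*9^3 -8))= -5780 /83420799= -0.00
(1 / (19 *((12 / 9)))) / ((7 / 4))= 3 / 133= 0.02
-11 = -11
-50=-50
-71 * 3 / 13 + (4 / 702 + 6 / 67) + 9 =-171424 / 23517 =-7.29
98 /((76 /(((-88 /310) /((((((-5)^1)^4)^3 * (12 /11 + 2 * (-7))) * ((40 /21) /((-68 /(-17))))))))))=124509 /510485839843750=0.00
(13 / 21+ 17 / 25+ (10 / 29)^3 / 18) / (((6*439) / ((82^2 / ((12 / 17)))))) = 714244879169 / 151768478925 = 4.71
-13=-13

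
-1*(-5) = 5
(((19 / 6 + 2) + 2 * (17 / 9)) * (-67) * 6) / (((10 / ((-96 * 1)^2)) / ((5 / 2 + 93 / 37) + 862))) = -531519846144 / 185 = -2873080249.43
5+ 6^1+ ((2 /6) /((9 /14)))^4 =11.07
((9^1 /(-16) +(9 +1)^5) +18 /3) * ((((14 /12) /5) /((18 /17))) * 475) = 18088983535 /1728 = 10468161.77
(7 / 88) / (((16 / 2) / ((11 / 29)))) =7 / 1856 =0.00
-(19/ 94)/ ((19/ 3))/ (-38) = 0.00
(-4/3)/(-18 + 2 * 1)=1/12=0.08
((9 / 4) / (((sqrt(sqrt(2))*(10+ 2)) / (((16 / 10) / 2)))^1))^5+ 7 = 243*2^(3 / 4) / 12800000+ 7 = 7.00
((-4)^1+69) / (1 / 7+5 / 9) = 93.07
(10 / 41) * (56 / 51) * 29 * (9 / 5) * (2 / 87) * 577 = 129248 / 697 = 185.43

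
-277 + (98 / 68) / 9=-84713 / 306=-276.84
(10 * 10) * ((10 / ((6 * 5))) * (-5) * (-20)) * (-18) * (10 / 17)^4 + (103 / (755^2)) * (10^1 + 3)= -342014888165381 / 47609058025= -7183.82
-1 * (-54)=54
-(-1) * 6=6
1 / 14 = 0.07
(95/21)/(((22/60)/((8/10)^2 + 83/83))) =1558/77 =20.23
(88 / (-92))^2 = 484 / 529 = 0.91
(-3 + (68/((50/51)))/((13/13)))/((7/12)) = 2844/25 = 113.76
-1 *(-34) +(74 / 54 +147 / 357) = 16424 / 459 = 35.78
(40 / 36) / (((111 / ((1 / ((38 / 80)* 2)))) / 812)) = 162400 / 18981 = 8.56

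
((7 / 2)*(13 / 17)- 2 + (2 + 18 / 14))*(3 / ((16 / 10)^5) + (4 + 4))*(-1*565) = -144663965605 / 7798784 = -18549.55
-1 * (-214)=214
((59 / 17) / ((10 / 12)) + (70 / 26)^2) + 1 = 178316 / 14365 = 12.41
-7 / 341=-0.02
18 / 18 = 1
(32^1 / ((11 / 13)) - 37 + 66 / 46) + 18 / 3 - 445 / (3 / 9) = -335667 / 253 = -1326.75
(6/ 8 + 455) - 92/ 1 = 1455/ 4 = 363.75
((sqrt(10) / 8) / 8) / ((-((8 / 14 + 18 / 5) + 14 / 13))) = -455*sqrt(10) / 152832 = -0.01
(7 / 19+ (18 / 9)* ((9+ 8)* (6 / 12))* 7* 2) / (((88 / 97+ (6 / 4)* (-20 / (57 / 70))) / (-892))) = 97966799 / 16557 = 5916.94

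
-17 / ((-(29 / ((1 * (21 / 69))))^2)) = 833 / 444889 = 0.00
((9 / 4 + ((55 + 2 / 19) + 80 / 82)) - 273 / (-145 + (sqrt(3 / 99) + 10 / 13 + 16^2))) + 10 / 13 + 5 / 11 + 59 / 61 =46137 * sqrt(33) / 69669728 + 27495966834306351 / 473420920090976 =58.08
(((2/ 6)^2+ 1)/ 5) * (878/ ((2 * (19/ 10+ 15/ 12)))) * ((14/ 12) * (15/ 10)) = 4390/ 81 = 54.20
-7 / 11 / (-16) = 7 / 176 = 0.04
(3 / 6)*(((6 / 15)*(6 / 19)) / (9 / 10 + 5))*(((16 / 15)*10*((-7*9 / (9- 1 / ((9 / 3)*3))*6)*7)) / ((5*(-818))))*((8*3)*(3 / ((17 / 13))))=89159616 / 194857825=0.46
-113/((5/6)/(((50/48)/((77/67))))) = -37855/308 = -122.91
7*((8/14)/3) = 4/3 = 1.33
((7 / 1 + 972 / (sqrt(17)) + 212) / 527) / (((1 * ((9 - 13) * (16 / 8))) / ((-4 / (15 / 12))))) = 438 / 2635 + 1944 * sqrt(17) / 44795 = 0.35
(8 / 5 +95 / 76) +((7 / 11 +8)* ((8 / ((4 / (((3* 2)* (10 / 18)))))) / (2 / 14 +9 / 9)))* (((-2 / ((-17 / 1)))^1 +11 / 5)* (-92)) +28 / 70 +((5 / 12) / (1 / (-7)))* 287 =-12988021 / 1122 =-11575.78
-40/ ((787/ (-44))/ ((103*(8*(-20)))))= -29004800/ 787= -36854.89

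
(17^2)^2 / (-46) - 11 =-84027 / 46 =-1826.67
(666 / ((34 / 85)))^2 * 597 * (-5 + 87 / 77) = -493195460850 / 77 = -6405135855.19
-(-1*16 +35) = -19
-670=-670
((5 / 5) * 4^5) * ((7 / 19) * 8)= 57344 / 19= 3018.11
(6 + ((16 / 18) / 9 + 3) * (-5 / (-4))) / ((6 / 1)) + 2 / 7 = 26281 / 13608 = 1.93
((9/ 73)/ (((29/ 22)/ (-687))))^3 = -2516898963825576/ 9487735613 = -265279.21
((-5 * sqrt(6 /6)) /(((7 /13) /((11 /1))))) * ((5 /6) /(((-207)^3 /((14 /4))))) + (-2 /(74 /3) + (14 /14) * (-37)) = -146031316477 /3938165892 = -37.08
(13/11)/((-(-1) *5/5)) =1.18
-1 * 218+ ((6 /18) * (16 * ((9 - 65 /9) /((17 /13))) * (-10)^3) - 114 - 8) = -3484060 /459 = -7590.54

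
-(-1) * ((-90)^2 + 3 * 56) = 8268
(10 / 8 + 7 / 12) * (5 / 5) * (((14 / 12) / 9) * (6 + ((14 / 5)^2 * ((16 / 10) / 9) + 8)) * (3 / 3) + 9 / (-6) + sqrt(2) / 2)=331111 / 364500 + 11 * sqrt(2) / 12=2.20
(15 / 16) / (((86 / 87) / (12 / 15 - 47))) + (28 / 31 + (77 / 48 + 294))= 32336395 / 127968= 252.69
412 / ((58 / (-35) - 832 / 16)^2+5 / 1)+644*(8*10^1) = 51520.14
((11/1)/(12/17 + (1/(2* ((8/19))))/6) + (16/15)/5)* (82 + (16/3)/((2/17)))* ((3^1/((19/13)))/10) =323.68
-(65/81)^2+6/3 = 8897/6561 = 1.36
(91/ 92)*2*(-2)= -91/ 23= -3.96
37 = 37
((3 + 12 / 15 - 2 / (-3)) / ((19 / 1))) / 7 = 0.03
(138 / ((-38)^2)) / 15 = 23 / 3610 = 0.01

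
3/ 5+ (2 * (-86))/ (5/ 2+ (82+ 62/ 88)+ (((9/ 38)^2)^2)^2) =-28905207664214239/ 20374843276596535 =-1.42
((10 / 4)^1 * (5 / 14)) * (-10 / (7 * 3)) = -0.43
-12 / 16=-0.75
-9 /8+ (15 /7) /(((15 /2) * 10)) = -307 /280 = -1.10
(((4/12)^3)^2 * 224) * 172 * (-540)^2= 15411200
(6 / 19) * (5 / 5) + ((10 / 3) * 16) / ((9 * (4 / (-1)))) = -598 / 513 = -1.17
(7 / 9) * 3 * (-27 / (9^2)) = -7 / 9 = -0.78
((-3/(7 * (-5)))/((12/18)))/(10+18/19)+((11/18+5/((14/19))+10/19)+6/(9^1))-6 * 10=-127969799/2489760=-51.40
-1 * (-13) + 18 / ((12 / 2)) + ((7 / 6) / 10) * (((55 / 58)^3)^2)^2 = 279323972597417989398587 / 17390704224115214303232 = 16.06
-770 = -770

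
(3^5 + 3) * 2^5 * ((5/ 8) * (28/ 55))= 27552/ 11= 2504.73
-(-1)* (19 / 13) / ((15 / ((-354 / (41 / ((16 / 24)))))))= -4484 / 7995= -0.56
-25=-25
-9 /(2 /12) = -54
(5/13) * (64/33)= 320/429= 0.75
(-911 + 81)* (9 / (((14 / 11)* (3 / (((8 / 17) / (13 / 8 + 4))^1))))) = -58432 / 357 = -163.68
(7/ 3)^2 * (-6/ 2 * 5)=-245/ 3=-81.67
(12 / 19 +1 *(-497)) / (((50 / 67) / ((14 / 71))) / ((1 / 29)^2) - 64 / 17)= -0.16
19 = 19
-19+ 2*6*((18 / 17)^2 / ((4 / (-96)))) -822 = -336361 / 289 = -1163.88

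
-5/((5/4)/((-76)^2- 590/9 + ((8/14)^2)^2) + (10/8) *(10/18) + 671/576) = -19743887680/7343122591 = -2.69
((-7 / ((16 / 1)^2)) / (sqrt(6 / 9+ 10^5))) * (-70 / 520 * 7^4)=117649 * sqrt(900006) / 3993626624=0.03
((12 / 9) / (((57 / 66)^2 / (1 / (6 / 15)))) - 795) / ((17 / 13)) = -11129885 / 18411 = -604.52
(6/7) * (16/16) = 6/7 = 0.86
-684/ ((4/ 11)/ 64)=-120384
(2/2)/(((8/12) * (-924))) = -1/616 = -0.00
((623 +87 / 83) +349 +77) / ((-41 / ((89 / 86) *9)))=-34905177 / 146329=-238.54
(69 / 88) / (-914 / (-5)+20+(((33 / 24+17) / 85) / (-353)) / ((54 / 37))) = 37266210 / 9638642233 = 0.00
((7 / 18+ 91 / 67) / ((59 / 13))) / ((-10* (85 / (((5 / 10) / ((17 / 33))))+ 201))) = -301301 / 2258665140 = -0.00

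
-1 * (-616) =616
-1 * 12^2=-144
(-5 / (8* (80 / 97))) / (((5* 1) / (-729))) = 70713 / 640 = 110.49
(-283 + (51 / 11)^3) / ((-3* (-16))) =-122011 / 31944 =-3.82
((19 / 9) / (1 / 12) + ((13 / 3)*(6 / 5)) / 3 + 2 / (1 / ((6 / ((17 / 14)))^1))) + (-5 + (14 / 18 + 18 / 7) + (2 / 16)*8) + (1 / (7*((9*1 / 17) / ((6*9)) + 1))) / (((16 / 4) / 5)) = 40236737 / 1103130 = 36.48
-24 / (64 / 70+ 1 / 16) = -13440 / 547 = -24.57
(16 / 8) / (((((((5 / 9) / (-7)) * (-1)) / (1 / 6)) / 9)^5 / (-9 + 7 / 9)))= -991444106457 / 25000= -39657764.26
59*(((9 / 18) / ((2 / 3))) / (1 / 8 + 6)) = 354 / 49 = 7.22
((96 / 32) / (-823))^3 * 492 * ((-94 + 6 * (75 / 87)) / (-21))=-1629504 / 16165811243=-0.00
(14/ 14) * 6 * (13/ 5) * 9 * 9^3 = 511758/ 5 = 102351.60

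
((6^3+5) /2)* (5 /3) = 1105 /6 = 184.17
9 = 9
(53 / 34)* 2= 53 / 17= 3.12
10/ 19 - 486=-9224/ 19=-485.47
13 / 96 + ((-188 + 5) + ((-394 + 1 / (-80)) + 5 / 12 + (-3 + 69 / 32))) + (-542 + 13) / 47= -6638951 / 11280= -588.56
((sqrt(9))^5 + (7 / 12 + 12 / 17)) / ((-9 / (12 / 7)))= -49835 / 1071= -46.53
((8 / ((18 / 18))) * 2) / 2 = 8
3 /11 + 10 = 113 /11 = 10.27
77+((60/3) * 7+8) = 225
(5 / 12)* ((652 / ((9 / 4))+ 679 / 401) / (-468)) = -5259595 / 20268144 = -0.26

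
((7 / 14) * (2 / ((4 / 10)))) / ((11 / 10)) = 25 / 11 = 2.27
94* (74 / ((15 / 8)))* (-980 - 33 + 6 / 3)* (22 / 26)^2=-2269158496 / 845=-2685394.67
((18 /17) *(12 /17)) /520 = 27 /18785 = 0.00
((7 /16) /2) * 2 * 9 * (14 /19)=441 /152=2.90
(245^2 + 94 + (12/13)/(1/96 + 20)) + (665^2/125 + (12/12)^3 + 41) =63698.85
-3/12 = -1/4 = -0.25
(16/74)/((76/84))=168/703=0.24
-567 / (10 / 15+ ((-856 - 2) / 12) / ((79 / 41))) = 268758 / 17273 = 15.56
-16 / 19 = -0.84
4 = 4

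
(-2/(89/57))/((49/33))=-3762/4361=-0.86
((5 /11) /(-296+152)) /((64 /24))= -5 /4224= -0.00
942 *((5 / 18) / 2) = 785 / 6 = 130.83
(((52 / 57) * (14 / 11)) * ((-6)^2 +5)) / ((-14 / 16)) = -34112 / 627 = -54.41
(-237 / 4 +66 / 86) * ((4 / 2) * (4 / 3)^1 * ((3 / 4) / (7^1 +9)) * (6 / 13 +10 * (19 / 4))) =-291711 / 832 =-350.61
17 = 17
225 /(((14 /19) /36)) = 10992.86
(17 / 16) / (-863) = -17 / 13808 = -0.00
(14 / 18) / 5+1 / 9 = 0.27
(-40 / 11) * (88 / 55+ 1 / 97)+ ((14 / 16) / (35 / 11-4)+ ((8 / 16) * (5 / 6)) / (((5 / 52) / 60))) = 1767475 / 6984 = 253.07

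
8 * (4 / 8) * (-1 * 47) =-188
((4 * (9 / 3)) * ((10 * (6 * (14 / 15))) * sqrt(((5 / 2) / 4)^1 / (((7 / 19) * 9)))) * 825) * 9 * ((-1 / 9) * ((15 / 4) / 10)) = -2475 * sqrt(1330) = -90261.18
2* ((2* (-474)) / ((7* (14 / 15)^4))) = -11998125 / 33614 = -356.94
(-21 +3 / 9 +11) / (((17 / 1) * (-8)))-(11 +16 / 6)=-1849 / 136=-13.60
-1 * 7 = -7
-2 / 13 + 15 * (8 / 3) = 39.85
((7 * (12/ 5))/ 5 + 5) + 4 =309/ 25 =12.36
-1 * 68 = -68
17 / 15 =1.13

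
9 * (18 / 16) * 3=243 / 8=30.38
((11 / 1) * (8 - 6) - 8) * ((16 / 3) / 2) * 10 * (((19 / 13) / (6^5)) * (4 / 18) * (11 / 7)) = 2090 / 85293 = 0.02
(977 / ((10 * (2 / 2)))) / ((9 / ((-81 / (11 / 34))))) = -149481 / 55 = -2717.84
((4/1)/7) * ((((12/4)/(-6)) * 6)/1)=-12/7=-1.71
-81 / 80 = -1.01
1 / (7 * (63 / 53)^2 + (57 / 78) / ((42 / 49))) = 438204 / 4707745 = 0.09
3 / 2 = 1.50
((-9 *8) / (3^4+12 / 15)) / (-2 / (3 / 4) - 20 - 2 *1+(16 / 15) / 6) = 8100 / 225359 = 0.04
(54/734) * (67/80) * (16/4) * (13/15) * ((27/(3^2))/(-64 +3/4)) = -23517/2321275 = -0.01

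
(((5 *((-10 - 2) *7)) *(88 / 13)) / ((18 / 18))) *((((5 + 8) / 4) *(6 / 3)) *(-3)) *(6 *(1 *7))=2328480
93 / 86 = 1.08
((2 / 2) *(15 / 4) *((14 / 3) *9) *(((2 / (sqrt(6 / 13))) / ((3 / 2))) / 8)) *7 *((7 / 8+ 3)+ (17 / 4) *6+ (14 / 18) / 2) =525035 *sqrt(78) / 576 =8050.32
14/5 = 2.80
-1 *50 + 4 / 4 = -49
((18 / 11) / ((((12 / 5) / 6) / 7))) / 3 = 105 / 11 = 9.55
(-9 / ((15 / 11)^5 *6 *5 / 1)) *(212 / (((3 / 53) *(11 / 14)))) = -1151543932 / 3796875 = -303.29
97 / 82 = 1.18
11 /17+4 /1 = 79 /17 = 4.65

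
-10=-10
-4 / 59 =-0.07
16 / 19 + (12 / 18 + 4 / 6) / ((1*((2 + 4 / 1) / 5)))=334 / 171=1.95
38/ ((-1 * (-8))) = 19/ 4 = 4.75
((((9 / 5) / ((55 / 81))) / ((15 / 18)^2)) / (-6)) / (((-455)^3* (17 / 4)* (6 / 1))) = 2916 / 11009201328125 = 0.00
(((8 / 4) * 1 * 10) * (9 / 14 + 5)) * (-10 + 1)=-7110 / 7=-1015.71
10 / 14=5 / 7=0.71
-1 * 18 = -18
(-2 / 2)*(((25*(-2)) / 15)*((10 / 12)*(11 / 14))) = 275 / 126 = 2.18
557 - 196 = 361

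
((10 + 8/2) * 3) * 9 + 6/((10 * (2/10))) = 381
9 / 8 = 1.12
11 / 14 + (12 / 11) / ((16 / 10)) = 113 / 77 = 1.47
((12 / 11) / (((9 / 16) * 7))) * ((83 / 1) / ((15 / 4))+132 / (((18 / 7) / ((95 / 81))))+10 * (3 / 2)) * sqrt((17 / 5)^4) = 2187466432 / 7016625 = 311.75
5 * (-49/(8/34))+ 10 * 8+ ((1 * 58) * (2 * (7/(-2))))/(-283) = -1086511/1132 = -959.82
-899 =-899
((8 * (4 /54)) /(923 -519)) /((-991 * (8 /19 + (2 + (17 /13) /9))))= -988 /1713057465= -0.00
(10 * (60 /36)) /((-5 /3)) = -10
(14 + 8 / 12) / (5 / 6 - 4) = -88 / 19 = -4.63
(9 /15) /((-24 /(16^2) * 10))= -16 /25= -0.64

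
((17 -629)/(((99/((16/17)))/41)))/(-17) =2624/187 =14.03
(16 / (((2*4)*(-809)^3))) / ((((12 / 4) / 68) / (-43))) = 0.00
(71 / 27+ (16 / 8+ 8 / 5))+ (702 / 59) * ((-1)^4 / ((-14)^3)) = 6.23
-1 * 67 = -67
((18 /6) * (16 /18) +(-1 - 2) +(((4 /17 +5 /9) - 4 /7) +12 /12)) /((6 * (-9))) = -949 /57834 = -0.02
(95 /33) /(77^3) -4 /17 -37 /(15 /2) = -6618807359 /1280575065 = -5.17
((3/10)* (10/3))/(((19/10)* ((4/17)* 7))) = 85/266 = 0.32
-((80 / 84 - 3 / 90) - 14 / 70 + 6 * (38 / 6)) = -8131 / 210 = -38.72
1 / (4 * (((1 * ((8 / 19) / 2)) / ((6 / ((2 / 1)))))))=3.56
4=4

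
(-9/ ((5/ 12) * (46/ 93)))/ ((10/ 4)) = -10044/ 575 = -17.47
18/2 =9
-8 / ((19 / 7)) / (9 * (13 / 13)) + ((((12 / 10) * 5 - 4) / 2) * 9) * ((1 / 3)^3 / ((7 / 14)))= 58 / 171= 0.34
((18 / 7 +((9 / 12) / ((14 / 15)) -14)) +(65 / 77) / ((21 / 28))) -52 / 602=-761729 / 79464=-9.59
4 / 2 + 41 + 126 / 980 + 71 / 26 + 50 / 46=491293 / 10465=46.95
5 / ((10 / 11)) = 11 / 2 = 5.50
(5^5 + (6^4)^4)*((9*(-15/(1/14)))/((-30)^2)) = -59243308122201/10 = -5924330812220.10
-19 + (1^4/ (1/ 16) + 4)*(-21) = -439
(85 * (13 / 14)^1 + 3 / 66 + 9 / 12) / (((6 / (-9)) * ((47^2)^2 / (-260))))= 4788225 / 751470874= 0.01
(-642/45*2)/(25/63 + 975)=-4494/153625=-0.03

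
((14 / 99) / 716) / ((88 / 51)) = 119 / 1039632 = 0.00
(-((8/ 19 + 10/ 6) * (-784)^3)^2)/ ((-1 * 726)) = 1644221425964168511488/ 1179387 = 1394132227982984.81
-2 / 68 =-1 / 34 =-0.03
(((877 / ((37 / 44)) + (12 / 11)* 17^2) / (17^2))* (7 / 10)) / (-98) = -138196 / 4116805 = -0.03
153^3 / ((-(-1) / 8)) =28652616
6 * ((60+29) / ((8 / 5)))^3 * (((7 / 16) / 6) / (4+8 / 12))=264363375 / 16384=16135.46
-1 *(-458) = 458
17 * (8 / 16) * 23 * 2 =391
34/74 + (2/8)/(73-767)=47155/102712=0.46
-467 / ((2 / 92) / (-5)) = 107410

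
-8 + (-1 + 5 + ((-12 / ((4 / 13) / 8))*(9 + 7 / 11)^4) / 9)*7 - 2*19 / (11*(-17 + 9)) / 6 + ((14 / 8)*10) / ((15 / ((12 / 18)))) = -2205777765709 / 1054152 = -2092466.52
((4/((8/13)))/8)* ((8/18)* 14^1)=91/18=5.06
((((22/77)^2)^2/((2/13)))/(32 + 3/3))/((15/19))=1976/1188495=0.00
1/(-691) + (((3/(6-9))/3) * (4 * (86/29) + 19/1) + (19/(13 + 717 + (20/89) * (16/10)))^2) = -2613286617374851/254009955660468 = -10.29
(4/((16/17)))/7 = 17/28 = 0.61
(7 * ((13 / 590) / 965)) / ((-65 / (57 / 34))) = -399 / 96789500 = -0.00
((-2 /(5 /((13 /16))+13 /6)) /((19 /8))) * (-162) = 202176 /12331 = 16.40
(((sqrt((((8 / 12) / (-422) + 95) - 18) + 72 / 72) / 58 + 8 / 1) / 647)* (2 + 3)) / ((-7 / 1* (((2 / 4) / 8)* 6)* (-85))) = 4* sqrt(31253109) / 4240081503 + 64 / 230979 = 0.00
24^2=576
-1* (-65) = 65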